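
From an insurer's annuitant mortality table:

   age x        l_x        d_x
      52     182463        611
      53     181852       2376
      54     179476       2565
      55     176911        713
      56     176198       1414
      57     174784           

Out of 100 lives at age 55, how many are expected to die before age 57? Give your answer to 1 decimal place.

1.2

The relevant probability is 1 − 174784/176911 = 0.012023.
Expected number = 100 × 0.012023 = 1.2.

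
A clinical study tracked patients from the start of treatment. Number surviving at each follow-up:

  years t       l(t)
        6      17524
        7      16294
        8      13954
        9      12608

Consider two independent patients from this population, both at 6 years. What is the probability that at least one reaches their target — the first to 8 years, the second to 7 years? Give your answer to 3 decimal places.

p₁ = l(8)/l(6) = 13954/17524 = 0.796279; p₂ = l(7)/l(6) = 16294/17524 = 0.929811.
P(at least one) = 1 − (1−p₁)(1−p₂) = 1 − 0.203721 × 0.070189 = 0.985701.

0.986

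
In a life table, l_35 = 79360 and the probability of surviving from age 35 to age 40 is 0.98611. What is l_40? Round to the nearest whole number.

78258

l_40 = l_35 × p = 79360 × 0.98611 = 78258.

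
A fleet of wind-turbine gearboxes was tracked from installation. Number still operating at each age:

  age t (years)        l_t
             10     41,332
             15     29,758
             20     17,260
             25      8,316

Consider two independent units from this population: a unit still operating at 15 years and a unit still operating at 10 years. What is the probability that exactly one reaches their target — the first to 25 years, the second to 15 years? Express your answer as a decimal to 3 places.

p₁ = l_25/l_15 = 8,316/29,758 = 0.279454; p₂ = l_15/l_10 = 29,758/41,332 = 0.719975.
P(exactly one) = p₁(1−p₂) + (1−p₁)p₂ = 0.078254 + 0.518775 = 0.597029.

0.597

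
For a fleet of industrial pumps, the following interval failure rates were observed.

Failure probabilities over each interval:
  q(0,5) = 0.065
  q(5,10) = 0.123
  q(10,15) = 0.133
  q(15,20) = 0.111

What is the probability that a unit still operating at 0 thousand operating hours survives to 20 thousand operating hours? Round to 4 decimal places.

0.6320

P(survive 0→20) = (1 − 0.065) × (1 − 0.123) × (1 − 0.133) × (1 − 0.111).
= 0.935 × 0.877 × 0.867 × 0.889 = 0.632022.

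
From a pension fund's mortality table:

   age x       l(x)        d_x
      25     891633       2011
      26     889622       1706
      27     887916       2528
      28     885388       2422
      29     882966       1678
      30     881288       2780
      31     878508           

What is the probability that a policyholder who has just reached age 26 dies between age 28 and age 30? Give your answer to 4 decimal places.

This is the probability of reaching 28 but not 30, conditional on being alive at 26: (l(28) − l(30)) / l(26).
= (885388 − 881288) / 889622 = 4100 / 889622 = 0.004609.

0.0046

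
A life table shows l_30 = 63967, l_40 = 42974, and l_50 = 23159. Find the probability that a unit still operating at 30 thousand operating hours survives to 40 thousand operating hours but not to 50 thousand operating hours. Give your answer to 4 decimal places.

This is the probability of reaching 40 but not 50, conditional on being operational at 30: (l_40 − l_50) / l_30.
= (42974 − 23159) / 63967 = 19815 / 63967 = 0.309769.

0.3098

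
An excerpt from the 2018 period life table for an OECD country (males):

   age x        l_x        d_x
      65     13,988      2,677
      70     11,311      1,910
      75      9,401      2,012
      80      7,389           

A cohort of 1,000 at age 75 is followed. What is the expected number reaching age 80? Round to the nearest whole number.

786

The relevant probability is 7,389/9,401 = 0.785980.
Expected number = 1,000 × 0.785980 = 786.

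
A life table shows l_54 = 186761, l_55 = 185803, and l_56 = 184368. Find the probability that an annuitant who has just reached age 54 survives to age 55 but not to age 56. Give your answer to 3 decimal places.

This is the probability of reaching 55 but not 56, conditional on being alive at 54: (l_55 − l_56) / l_54.
= (185803 − 184368) / 186761 = 1435 / 186761 = 0.007684.

0.008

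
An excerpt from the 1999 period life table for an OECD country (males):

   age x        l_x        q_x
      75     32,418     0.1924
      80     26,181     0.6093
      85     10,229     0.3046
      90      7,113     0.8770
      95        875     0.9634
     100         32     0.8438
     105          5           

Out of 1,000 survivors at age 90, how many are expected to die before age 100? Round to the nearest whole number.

996

The relevant probability is 1 − 32/7,113 = 0.995501.
Expected number = 1,000 × 0.995501 = 996.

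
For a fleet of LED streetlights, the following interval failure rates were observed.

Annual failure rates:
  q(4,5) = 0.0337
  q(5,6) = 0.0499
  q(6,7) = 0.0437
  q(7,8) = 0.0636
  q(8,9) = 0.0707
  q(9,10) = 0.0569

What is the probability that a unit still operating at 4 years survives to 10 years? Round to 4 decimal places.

P(survive 4→10) = (1 − 0.0337) × (1 − 0.0499) × (1 − 0.0437) × (1 − 0.0636) × (1 − 0.0707) × (1 − 0.0569).
= 0.9663 × 0.9501 × 0.9563 × 0.9364 × 0.9293 × 0.9431 = 0.720527.

0.7205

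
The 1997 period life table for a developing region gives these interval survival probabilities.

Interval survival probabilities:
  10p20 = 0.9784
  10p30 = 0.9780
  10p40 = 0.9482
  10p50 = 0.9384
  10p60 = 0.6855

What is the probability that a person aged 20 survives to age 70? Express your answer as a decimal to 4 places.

Survival from 20 to 70 is the product of surviving each interval: 0.9784 × 0.9780 × 0.9482 × 0.9384 × 0.6855.
= 0.583648.

0.5836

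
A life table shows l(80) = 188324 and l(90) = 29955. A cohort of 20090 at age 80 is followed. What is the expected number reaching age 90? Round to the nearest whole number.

The relevant probability is 29955/188324 = 0.159061.
Expected number = 20090 × 0.159061 = 3196.

3196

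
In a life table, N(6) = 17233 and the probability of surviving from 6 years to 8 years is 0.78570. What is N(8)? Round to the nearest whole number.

N(8) = N(6) × p = 17233 × 0.78570 = 13540.

13540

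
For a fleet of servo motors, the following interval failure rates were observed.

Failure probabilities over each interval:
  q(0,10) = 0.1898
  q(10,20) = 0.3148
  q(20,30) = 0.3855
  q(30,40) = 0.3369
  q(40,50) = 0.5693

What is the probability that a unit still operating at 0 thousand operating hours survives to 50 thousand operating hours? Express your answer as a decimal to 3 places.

Survival from 0 to 50 is the product of surviving each interval: (1 − 0.1898) × (1 − 0.3148) × (1 − 0.3855) × (1 − 0.3369) × (1 − 0.5693).
= 0.8102 × 0.6852 × 0.6145 × 0.6631 × 0.4307 = 0.097428.

0.097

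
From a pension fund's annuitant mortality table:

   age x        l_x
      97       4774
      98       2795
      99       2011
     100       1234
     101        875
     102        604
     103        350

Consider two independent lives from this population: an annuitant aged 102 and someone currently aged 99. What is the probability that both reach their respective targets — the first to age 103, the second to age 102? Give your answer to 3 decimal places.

0.174

p₁ = l_103/l_102 = 350/604 = 0.579470; p₂ = l_102/l_99 = 604/2011 = 0.300348.
P(both) = p₁ × p₂ = 0.579470 × 0.300348 = 0.174043.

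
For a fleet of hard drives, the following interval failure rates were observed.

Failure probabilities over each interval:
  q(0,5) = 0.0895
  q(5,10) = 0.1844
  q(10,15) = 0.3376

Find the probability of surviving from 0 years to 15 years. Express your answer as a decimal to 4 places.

0.4919

P(survive 0→15) = (1 − 0.0895) × (1 − 0.1844) × (1 − 0.3376).
= 0.9105 × 0.8156 × 0.6624 = 0.491901.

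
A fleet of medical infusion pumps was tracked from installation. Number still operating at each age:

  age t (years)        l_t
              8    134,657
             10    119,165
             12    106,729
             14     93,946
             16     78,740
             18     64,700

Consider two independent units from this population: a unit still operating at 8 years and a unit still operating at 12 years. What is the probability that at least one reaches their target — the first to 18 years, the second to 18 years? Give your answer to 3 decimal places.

p₁ = l_18/l_8 = 64,700/134,657 = 0.480480; p₂ = l_18/l_12 = 64,700/106,729 = 0.606208.
P(at least one) = 1 − (1−p₁)(1−p₂) = 1 − 0.519520 × 0.393792 = 0.795417.

0.795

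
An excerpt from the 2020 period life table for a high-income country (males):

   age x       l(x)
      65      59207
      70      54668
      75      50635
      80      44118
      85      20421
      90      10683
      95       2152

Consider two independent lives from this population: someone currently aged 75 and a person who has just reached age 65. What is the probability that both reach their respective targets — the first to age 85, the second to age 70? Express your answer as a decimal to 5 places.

p₁ = l(85)/l(75) = 20421/50635 = 0.403298; p₂ = l(70)/l(65) = 54668/59207 = 0.923337.
P(both) = p₁ × p₂ = 0.403298 × 0.923337 = 0.372380.

0.37238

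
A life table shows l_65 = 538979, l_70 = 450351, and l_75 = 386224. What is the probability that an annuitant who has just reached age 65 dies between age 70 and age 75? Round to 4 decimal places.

0.1190

We want 5|5q65 = (l_70 − l_75)/l_65.
This is the probability of reaching 70 but not 75, conditional on being alive at 65: (l_70 − l_75) / l_65.
= (450351 − 386224) / 538979 = 64127 / 538979 = 0.118979.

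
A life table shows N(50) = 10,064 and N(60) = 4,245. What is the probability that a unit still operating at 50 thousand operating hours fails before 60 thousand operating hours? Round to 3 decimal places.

0.578

P(fail before 60 | operational at 50) = 1 − N(60)/N(50) = 1 − 4,245/10,064 = (5,819)/10,064 = 0.578200.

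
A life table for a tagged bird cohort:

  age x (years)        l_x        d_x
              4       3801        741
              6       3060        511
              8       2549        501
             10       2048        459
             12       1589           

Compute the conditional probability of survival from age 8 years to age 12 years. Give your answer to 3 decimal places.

The conditional survival probability is l_12/l_8 = 1589/2549 = 0.623382.

0.623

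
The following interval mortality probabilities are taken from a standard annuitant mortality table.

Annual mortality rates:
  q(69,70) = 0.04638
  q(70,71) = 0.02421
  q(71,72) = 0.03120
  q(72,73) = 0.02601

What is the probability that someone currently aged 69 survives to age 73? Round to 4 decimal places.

Chaining the interval survival probabilities: (1 − 0.04638) × (1 − 0.02421) × (1 − 0.03120) × (1 − 0.02601).
= 0.95362 × 0.97579 × 0.96880 × 0.97399 = 0.878052.

0.8781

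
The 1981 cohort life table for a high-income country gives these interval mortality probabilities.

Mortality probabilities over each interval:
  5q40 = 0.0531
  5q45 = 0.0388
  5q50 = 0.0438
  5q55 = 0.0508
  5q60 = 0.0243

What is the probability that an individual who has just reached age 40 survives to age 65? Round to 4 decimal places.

0.8060

Survival from 40 to 65 is the product of surviving each interval: (1 − 0.0531) × (1 − 0.0388) × (1 − 0.0438) × (1 − 0.0508) × (1 − 0.0243).
= 0.9469 × 0.9612 × 0.9562 × 0.9492 × 0.9757 = 0.806010.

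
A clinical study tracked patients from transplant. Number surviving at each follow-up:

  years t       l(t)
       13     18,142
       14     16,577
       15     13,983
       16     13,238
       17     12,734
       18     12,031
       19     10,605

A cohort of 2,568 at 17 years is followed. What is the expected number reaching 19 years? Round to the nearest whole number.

The relevant probability is 10,605/12,734 = 0.832810.
Expected number = 2,568 × 0.832810 = 2139.

2139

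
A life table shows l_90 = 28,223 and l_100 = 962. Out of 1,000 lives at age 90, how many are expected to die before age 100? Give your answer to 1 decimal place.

965.9

The relevant probability is 1 − 962/28,223 = 0.965914.
Expected number = 1,000 × 0.965914 = 965.9.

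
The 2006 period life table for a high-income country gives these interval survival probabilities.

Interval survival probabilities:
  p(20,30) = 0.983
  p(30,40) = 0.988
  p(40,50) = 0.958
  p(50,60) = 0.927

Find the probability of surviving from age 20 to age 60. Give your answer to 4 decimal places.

The overall survival probability is 0.983 × 0.988 × 0.958 × 0.927.
= 0.862493.

0.8625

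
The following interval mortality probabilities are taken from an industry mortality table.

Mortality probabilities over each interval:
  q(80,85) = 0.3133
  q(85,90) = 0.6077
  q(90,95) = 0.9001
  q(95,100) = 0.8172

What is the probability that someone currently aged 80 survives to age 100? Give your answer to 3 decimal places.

0.005

The overall survival probability is (1 − 0.3133) × (1 − 0.6077) × (1 − 0.9001) × (1 − 0.8172).
= 0.6867 × 0.3923 × 0.0999 × 0.1828 = 0.004920.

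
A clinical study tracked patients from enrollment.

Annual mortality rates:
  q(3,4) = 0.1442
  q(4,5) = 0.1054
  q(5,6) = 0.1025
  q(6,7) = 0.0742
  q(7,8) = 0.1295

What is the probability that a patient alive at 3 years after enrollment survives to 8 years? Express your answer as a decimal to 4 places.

Survival from 3 to 8 is the product of surviving each interval: (1 − 0.1442) × (1 − 0.1054) × (1 − 0.1025) × (1 − 0.0742) × (1 − 0.1295).
= 0.8558 × 0.8946 × 0.8975 × 0.9258 × 0.8705 = 0.553760.

0.5538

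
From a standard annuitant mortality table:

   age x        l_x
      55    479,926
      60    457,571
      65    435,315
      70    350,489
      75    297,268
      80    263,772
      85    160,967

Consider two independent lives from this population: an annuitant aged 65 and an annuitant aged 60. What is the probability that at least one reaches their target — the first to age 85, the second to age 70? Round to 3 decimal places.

0.853

p₁ = l_85/l_65 = 160,967/435,315 = 0.369771; p₂ = l_70/l_60 = 350,489/457,571 = 0.765977.
P(at least one) = 1 − (1−p₁)(1−p₂) = 1 − 0.630229 × 0.234023 = 0.852512.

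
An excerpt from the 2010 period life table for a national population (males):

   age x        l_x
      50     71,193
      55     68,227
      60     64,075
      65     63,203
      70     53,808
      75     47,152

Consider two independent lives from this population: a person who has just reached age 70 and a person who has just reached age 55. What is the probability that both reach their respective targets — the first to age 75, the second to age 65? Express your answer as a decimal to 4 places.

0.8118

p₁ = l_75/l_70 = 47,152/53,808 = 0.876301; p₂ = l_65/l_55 = 63,203/68,227 = 0.926363.
P(both) = p₁ × p₂ = 0.876301 × 0.926363 = 0.811773.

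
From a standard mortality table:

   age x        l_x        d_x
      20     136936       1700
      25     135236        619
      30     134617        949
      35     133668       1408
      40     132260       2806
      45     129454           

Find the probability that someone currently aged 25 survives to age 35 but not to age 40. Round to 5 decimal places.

0.01041

We want 10|5q25 = (l_35 − l_40)/l_25.
This is the probability of reaching 35 but not 40, conditional on being alive at 25: (l_35 − l_40) / l_25.
= (133668 − 132260) / 135236 = 1408 / 135236 = 0.010411.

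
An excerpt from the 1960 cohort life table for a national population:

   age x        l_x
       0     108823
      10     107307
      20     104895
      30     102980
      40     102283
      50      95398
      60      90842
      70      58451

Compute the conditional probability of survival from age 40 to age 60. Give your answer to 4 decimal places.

0.8881

We want 20p40 = l_60/l_40.
The conditional survival probability is l_60/l_40 = 90842/102283 = 0.888144.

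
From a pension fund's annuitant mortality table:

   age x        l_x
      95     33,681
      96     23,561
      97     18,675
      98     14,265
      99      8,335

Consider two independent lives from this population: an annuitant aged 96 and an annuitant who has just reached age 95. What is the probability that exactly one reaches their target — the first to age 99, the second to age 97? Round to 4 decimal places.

0.5159

p₁ = l_99/l_96 = 8,335/23,561 = 0.353763; p₂ = l_97/l_95 = 18,675/33,681 = 0.554467.
P(exactly one) = p₁(1−p₂) + (1−p₁)p₂ = 0.157613 + 0.358317 = 0.515930.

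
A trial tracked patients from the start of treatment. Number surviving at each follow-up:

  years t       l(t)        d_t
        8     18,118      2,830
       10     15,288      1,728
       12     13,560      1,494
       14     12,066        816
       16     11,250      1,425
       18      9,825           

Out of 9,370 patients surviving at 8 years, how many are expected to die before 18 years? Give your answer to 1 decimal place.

The relevant probability is 1 − 9,825/18,118 = 0.457722.
Expected number = 9,370 × 0.457722 = 4288.9.

4288.9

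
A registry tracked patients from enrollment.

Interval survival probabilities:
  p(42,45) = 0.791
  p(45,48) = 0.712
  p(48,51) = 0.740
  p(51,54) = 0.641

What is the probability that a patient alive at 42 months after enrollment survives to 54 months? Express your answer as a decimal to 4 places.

0.2671

P(survive 42→54) = 0.791 × 0.712 × 0.740 × 0.641.
= 0.267144.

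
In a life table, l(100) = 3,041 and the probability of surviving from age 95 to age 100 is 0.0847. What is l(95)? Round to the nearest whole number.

l(95) = l(100) / p = 3,041 / 0.0847 = 35903.

35903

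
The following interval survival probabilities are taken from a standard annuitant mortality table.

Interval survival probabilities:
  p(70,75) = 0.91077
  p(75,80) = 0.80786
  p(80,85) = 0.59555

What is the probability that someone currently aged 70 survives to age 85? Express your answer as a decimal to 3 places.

0.438

The overall survival probability is 0.91077 × 0.80786 × 0.59555.
= 0.438191.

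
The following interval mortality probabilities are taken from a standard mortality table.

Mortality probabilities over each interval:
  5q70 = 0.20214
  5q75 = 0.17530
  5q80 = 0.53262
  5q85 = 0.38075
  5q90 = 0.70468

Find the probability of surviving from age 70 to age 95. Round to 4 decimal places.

The overall survival probability is (1 − 0.20214) × (1 − 0.17530) × (1 − 0.53262) × (1 − 0.38075) × (1 − 0.70468).
= 0.79786 × 0.82470 × 0.46738 × 0.61925 × 0.29532 = 0.056241.

0.0562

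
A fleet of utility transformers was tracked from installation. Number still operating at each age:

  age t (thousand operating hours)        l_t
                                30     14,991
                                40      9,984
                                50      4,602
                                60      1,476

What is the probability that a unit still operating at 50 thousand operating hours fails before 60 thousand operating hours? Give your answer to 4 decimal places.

P(fail before 60 | operational at 50) = 1 − l_60/l_50 = 1 − 1,476/4,602 = (3,126)/4,602 = 0.679270.

0.6793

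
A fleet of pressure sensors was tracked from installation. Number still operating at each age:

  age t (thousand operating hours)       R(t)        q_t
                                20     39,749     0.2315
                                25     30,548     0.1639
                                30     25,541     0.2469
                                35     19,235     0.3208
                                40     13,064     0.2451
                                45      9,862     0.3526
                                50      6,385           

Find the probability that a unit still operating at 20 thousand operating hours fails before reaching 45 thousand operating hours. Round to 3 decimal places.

0.752

P(fail before 45 | operational at 20) = 1 − R(45)/R(20) = 1 − 9,862/39,749 = (29,887)/39,749 = 0.751893.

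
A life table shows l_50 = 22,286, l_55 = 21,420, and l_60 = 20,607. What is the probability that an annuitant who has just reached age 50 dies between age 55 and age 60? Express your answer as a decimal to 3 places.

We want 5|5q50 = (l_55 − l_60)/l_50.
This is the probability of reaching 55 but not 60, conditional on being alive at 50: (l_55 − l_60) / l_50.
= (21,420 − 20,607) / 22,286 = 813 / 22,286 = 0.036480.

0.036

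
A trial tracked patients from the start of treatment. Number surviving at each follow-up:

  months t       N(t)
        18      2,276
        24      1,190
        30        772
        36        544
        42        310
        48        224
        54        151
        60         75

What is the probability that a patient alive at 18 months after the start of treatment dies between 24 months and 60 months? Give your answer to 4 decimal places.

0.4899

This is the probability of reaching 24 but not 60, conditional on being alive at 18: (N(24) − N(60)) / N(18).
= (1,190 − 75) / 2,276 = 1,115 / 2,276 = 0.489895.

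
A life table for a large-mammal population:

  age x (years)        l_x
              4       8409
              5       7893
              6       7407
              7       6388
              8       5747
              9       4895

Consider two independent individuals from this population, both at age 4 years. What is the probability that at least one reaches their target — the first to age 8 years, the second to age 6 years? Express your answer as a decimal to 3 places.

0.962

p₁ = l_8/l_4 = 5747/8409 = 0.683434; p₂ = l_6/l_4 = 7407/8409 = 0.880842.
P(at least one) = 1 − (1−p₁)(1−p₂) = 1 − 0.316566 × 0.119158 = 0.962279.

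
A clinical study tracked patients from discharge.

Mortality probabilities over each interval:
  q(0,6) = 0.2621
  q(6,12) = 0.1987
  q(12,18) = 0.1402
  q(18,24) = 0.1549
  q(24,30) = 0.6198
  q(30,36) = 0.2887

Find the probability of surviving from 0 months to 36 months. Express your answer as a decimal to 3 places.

Chaining the interval survival probabilities: (1 − 0.2621) × (1 − 0.1987) × (1 − 0.1402) × (1 − 0.1549) × (1 − 0.6198) × (1 − 0.2887).
= 0.7379 × 0.8013 × 0.8598 × 0.8451 × 0.3802 × 0.7113 = 0.116188.

0.116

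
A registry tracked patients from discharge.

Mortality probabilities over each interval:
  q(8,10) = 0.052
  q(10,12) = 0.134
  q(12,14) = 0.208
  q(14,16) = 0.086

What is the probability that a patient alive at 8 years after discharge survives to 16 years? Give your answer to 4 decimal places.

The overall survival probability is (1 − 0.052) × (1 − 0.134) × (1 − 0.208) × (1 − 0.086).
= 0.948 × 0.866 × 0.792 × 0.914 = 0.594289.

0.5943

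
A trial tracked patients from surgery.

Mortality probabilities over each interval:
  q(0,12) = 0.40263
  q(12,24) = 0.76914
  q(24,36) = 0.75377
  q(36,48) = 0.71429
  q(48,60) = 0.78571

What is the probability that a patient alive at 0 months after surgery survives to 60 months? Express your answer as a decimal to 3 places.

P(survive 0→60) = (1 − 0.40263) × (1 − 0.76914) × (1 − 0.75377) × (1 − 0.71429) × (1 − 0.78571).
= 0.59737 × 0.23086 × 0.24623 × 0.28571 × 0.21429 = 0.002079.

0.002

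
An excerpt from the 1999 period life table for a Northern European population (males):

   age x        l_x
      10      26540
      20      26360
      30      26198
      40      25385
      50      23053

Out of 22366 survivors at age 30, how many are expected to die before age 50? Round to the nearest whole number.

2685

The relevant probability is 1 − 23053/26198 = 0.120047.
Expected number = 22366 × 0.120047 = 2685.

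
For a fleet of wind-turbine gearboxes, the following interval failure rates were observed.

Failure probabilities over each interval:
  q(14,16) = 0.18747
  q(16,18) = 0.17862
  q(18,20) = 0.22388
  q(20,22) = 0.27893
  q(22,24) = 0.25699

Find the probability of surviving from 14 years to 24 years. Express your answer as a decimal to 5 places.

0.27751

The overall survival probability is (1 − 0.18747) × (1 − 0.17862) × (1 − 0.22388) × (1 − 0.27893) × (1 − 0.25699).
= 0.81253 × 0.82138 × 0.77612 × 0.72107 × 0.74301 = 0.277514.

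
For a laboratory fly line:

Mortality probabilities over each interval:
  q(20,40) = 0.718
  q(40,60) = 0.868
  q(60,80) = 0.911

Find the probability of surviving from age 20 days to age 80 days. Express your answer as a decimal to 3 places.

The overall survival probability is (1 − 0.718) × (1 − 0.868) × (1 − 0.911).
= 0.282 × 0.132 × 0.089 = 0.003313.

0.003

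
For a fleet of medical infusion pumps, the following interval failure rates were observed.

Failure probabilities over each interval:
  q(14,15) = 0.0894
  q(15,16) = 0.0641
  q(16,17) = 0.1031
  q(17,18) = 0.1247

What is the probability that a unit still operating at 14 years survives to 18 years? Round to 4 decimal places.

0.6690

P(survive 14→18) = (1 − 0.0894) × (1 − 0.0641) × (1 − 0.1031) × (1 − 0.1247).
= 0.9106 × 0.9359 × 0.8969 × 0.8753 = 0.669049.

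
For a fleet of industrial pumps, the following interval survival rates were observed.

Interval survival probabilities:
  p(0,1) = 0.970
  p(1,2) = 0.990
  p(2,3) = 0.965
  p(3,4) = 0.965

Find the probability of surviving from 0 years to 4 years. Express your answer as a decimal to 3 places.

0.894

P(survive 0→4) = 0.970 × 0.990 × 0.965 × 0.965.
= 0.894255.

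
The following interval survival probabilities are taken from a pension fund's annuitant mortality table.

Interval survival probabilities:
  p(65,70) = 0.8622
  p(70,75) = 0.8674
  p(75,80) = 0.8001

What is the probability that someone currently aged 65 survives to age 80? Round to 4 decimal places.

0.5984

P(survive 65→80) = 0.8622 × 0.8674 × 0.8001.
= 0.598373.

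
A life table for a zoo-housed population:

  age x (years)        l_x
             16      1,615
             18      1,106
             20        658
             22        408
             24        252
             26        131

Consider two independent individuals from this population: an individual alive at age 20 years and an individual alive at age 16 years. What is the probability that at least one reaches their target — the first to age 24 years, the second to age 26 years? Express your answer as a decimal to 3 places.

p₁ = l_24/l_20 = 252/658 = 0.382979; p₂ = l_26/l_16 = 131/1,615 = 0.081115.
P(at least one) = 1 − (1−p₁)(1−p₂) = 1 − 0.617021 × 0.918885 = 0.433029.

0.433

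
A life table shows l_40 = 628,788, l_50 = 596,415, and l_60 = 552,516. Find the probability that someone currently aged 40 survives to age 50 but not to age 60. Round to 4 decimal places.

We want 10|10q40 = (l_50 − l_60)/l_40.
This is the probability of reaching 50 but not 60, conditional on being alive at 40: (l_50 − l_60) / l_40.
= (596,415 − 552,516) / 628,788 = 43,899 / 628,788 = 0.069815.

0.0698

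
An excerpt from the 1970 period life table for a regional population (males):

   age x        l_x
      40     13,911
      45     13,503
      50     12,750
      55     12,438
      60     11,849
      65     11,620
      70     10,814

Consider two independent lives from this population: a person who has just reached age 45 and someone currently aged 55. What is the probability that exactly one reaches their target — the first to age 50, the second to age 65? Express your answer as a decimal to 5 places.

p₁ = l_50/l_45 = 12,750/13,503 = 0.944235; p₂ = l_65/l_55 = 11,620/12,438 = 0.934234.
P(exactly one) = p₁(1−p₂) + (1−p₁)p₂ = 0.062099 + 0.052098 = 0.114196.

0.11420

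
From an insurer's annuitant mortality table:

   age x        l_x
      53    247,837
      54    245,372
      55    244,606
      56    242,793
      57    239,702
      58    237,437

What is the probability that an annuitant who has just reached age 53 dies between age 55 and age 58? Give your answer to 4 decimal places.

We want 2|3q53 = (l_55 − l_58)/l_53.
This is the probability of reaching 55 but not 58, conditional on being alive at 53: (l_55 − l_58) / l_53.
= (244,606 − 237,437) / 247,837 = 7,169 / 247,837 = 0.028926.

0.0289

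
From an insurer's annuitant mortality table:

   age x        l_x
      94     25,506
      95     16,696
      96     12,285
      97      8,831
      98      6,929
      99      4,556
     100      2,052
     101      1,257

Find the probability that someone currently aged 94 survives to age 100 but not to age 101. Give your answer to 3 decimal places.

We want 6|1q94 = (l_100 − l_101)/l_94.
This is the probability of reaching 100 but not 101, conditional on being alive at 94: (l_100 − l_101) / l_94.
= (2,052 − 1,257) / 25,506 = 795 / 25,506 = 0.031169.

0.031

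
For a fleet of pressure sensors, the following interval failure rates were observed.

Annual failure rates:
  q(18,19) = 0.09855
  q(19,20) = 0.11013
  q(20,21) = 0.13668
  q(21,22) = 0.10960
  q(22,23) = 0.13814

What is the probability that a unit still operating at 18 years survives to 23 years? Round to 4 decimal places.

0.5314

Survival from 18 to 23 is the product of surviving each interval: (1 − 0.09855) × (1 − 0.11013) × (1 − 0.13668) × (1 − 0.10960) × (1 − 0.13814).
= 0.90145 × 0.88987 × 0.86332 × 0.89040 × 0.86186 = 0.531449.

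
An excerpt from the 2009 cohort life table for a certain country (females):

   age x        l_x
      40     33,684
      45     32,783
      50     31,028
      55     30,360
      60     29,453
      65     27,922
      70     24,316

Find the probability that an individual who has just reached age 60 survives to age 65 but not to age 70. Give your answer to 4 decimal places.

0.1224

We want 5|5q60 = (l_65 − l_70)/l_60.
This is the probability of reaching 65 but not 70, conditional on being alive at 60: (l_65 − l_70) / l_60.
= (27,922 − 24,316) / 29,453 = 3,606 / 29,453 = 0.122432.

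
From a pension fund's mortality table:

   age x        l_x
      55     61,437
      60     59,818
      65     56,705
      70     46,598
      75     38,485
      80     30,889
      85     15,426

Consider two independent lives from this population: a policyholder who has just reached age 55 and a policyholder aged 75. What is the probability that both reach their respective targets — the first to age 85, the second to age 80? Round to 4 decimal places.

0.2015

p₁ = l_85/l_55 = 15,426/61,437 = 0.251086; p₂ = l_80/l_75 = 30,889/38,485 = 0.802624.
P(both) = p₁ × p₂ = 0.251086 × 0.802624 = 0.201528.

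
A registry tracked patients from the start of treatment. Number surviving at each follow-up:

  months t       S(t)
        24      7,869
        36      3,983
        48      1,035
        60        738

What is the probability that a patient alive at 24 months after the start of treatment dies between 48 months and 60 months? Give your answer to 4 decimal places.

0.0377

This is the probability of reaching 48 but not 60, conditional on being alive at 24: (S(48) − S(60)) / S(24).
= (1,035 − 738) / 7,869 = 297 / 7,869 = 0.037743.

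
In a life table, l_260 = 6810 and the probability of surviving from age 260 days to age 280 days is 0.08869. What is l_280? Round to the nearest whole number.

604

l_280 = l_260 × p = 6810 × 0.08869 = 604.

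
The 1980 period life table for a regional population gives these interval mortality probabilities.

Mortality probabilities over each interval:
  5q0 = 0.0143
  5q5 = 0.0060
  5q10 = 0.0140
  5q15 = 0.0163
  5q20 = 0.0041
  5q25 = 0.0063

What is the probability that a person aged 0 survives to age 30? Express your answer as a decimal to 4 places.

30p0 = (1 − 0.0143) × (1 − 0.0060) × (1 − 0.0140) × (1 − 0.0163) × (1 − 0.0041) × (1 − 0.0063).
= 0.9857 × 0.9940 × 0.9860 × 0.9837 × 0.9959 × 0.9937 = 0.940463.

0.9405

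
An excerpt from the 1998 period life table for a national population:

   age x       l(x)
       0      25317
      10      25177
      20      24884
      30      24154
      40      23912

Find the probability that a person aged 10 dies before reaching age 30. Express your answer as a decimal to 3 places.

P(die before 30 | alive at 10) = 1 − l(30)/l(10) = 1 − 24154/25177 = (1023)/25177 = 0.040632.

0.041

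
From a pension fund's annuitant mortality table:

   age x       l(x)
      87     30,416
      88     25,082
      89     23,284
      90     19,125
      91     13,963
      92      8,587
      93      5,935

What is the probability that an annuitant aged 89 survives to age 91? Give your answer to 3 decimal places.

The conditional survival probability is l(91)/l(89) = 13,963/23,284 = 0.599682.

0.600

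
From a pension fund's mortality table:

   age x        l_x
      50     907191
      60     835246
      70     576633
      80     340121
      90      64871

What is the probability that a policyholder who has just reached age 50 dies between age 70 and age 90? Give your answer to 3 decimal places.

We want 20|20q50 = (l_70 − l_90)/l_50.
This is the probability of reaching 70 but not 90, conditional on being alive at 50: (l_70 − l_90) / l_50.
= (576633 − 64871) / 907191 = 511762 / 907191 = 0.564117.

0.564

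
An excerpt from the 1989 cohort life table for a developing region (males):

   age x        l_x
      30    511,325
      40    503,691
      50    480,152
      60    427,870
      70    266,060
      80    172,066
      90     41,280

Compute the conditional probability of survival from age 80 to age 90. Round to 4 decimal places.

0.2399

We want 10p80 = l_90/l_80.
The conditional survival probability is l_90/l_80 = 41,280/172,066 = 0.239908.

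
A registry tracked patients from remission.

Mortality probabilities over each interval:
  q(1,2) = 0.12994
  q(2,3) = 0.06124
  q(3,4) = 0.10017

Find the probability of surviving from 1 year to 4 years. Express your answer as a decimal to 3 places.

0.735

P(survive 1→4) = (1 − 0.12994) × (1 − 0.06124) × (1 − 0.10017).
= 0.87006 × 0.93876 × 0.89983 = 0.734961.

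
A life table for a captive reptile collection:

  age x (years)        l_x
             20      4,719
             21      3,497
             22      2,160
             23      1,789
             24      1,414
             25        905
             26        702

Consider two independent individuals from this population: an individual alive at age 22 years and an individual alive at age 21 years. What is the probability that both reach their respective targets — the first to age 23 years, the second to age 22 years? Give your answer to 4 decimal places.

0.5116

p₁ = l_23/l_22 = 1,789/2,160 = 0.828241; p₂ = l_22/l_21 = 2,160/3,497 = 0.617672.
P(both) = p₁ × p₂ = 0.828241 × 0.617672 = 0.511581.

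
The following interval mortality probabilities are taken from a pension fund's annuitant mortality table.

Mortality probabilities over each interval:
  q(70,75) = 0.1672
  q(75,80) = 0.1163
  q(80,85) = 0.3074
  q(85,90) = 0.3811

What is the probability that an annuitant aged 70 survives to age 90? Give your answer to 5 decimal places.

Survival from 70 to 90 is the product of surviving each interval: (1 − 0.1672) × (1 − 0.1163) × (1 − 0.3074) × (1 − 0.3811).
= 0.8328 × 0.8837 × 0.6926 × 0.6189 = 0.315463.

0.31546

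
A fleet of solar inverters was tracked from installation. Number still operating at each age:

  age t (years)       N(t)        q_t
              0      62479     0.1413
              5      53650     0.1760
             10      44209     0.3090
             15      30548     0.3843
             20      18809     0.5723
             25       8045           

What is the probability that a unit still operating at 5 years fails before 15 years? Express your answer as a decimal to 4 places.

0.4306

P(fail before 15 | operational at 5) = 1 − N(15)/N(5) = 1 − 30548/53650 = (23102)/53650 = 0.430606.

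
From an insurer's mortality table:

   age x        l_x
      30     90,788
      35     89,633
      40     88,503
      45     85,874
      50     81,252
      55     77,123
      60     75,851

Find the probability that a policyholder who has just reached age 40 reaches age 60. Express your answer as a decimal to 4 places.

0.8570

We want 20p40 = l_60/l_40.
The conditional survival probability is l_60/l_40 = 75,851/88,503 = 0.857044.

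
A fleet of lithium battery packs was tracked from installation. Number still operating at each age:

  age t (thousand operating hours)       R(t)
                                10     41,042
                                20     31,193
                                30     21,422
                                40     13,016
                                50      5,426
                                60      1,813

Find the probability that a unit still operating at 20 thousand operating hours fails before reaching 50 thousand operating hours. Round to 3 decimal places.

P(fail before 50 | operational at 20) = 1 − R(50)/R(20) = 1 − 5,426/31,193 = (25,767)/31,193 = 0.826051.

0.826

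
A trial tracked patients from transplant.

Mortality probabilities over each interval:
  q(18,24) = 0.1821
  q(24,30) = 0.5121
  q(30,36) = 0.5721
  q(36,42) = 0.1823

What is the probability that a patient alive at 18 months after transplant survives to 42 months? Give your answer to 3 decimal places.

P(survive 18→42) = (1 − 0.1821) × (1 − 0.5121) × (1 − 0.5721) × (1 − 0.1823).
= 0.8179 × 0.4879 × 0.4279 × 0.8177 = 0.139626.

0.140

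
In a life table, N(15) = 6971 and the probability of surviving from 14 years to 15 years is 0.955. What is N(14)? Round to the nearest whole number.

7299

N(14) = N(15) / p = 6971 / 0.955 = 7299.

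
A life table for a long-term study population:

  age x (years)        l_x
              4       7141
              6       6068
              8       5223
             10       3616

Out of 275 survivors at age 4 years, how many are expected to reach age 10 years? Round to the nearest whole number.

The relevant probability is 3616/7141 = 0.506372.
Expected number = 275 × 0.506372 = 139.

139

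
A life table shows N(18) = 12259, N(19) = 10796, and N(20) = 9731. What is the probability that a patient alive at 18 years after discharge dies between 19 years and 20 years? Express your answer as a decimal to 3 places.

0.087

This is the probability of reaching 19 but not 20, conditional on being alive at 18: (N(19) − N(20)) / N(18).
= (10796 − 9731) / 12259 = 1065 / 12259 = 0.086875.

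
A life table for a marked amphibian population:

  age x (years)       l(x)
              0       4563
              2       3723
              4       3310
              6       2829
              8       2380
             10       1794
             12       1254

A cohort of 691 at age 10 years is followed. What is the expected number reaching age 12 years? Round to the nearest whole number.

483

The relevant probability is 1254/1794 = 0.698997.
Expected number = 691 × 0.698997 = 483.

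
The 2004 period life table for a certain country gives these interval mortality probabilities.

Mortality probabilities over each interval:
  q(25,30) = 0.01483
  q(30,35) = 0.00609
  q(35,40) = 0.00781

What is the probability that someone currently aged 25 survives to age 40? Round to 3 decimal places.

Chaining the interval survival probabilities: (1 − 0.01483) × (1 − 0.00609) × (1 − 0.00781).
= 0.98517 × 0.99391 × 0.99219 = 0.971523.

0.972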